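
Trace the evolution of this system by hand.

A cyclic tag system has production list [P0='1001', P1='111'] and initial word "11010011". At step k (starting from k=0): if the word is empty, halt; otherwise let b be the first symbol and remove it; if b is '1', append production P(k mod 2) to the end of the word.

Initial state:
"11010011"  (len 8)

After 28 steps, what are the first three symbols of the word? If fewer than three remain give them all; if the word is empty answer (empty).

111

k=0  "11010011"  (len 8)
k=1  "10100111001"  (len 11)
k=2  "0100111001111"  (len 13)
k=3  "100111001111"  (len 12)
k=4  "00111001111111"  (len 14)
k=5  "0111001111111"  (len 13)
k=6  "111001111111"  (len 12)
k=7  "110011111111001"  (len 15)
k=8  "10011111111001111"  (len 17)
k=9  "00111111110011111001"  (len 20)
k=10  "0111111110011111001"  (len 19)
k=11  "111111110011111001"  (len 18)
k=12  "11111110011111001111"  (len 20)
k=13  "11111100111110011111001"  (len 23)
k=14  "1111100111110011111001111"  (len 25)
k=15  "1111001111100111110011111001"  (len 28)
k=16  "111001111100111110011111001111"  (len 30)
k=17  "110011111001111100111110011111001"  (len 33)
k=18  "10011111001111100111110011111001111"  (len 35)
k=19  "00111110011111001111100111110011111001"  (len 38)
k=20  "0111110011111001111100111110011111001"  (len 37)
k=21  "111110011111001111100111110011111001"  (len 36)
k=22  "11110011111001111100111110011111001111"  (len 38)
k=23  "11100111110011111001111100111110011111001"  (len 41)
k=24  "1100111110011111001111100111110011111001111"  (len 43)
k=25  "1001111100111110011111001111100111110011111001"  (len 46)
k=26  "001111100111110011111001111100111110011111001111"  (len 48)
k=27  "01111100111110011111001111100111110011111001111"  (len 47)
k=28  "1111100111110011111001111100111110011111001111"  (len 46)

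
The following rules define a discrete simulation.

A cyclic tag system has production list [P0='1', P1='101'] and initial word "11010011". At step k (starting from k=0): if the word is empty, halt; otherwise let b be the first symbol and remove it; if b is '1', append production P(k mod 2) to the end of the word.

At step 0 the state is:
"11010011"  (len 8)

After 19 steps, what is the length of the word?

0) "11010011"  (len 8)
1) "10100111"  (len 8)
2) "0100111101"  (len 10)
3) "100111101"  (len 9)
4) "00111101101"  (len 11)
5) "0111101101"  (len 10)
6) "111101101"  (len 9)
7) "111011011"  (len 9)
8) "11011011101"  (len 11)
9) "10110111011"  (len 11)
10) "0110111011101"  (len 13)
11) "110111011101"  (len 12)
12) "10111011101101"  (len 14)
13) "01110111011011"  (len 14)
14) "1110111011011"  (len 13)
15) "1101110110111"  (len 13)
16) "101110110111101"  (len 15)
17) "011101101111011"  (len 15)
18) "11101101111011"  (len 14)
19) "11011011110111"  (len 14)

14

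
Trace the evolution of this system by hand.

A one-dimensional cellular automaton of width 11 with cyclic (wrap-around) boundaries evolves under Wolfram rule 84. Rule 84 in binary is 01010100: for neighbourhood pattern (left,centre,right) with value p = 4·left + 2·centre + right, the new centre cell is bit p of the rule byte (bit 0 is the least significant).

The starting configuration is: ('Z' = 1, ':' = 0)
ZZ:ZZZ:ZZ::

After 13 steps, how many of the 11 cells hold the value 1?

k=0  ZZ:ZZZ:ZZ::
k=1  :Z:::Z::ZZ:
k=2  :ZZ::ZZ::ZZ
k=3  ::ZZ::ZZ::Z
k=4  Z::ZZ::ZZ:Z
k=5  ZZ::ZZ::Z::
k=6  :ZZ::ZZ:ZZ:
k=7  ::ZZ::Z::ZZ
k=8  Z::ZZ:ZZ::Z
k=9  ZZ::Z::ZZ::
k=10  :ZZ:ZZ::ZZ:
k=11  ::Z::ZZ::ZZ
k=12  Z:ZZ::ZZ::Z
k=13  Z::ZZ::ZZ::

5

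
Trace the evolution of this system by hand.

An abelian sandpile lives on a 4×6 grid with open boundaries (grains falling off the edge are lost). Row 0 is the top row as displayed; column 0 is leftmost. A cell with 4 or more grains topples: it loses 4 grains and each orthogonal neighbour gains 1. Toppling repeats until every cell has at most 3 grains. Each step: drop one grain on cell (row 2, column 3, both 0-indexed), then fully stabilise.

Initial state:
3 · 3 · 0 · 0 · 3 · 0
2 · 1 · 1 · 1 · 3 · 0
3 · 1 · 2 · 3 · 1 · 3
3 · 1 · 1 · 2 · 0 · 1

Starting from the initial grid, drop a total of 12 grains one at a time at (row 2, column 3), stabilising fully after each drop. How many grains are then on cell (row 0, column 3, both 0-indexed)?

2

t=0: 3 · 3 · 0 · 0 · 3 · 0
2 · 1 · 1 · 1 · 3 · 0
3 · 1 · 2 · 3 · 1 · 3
3 · 1 · 1 · 2 · 0 · 1
t=1: 3 · 3 · 0 · 0 · 3 · 0
2 · 1 · 1 · 2 · 3 · 0
3 · 1 · 3 · 0 · 2 · 3
3 · 1 · 1 · 3 · 0 · 1
t=2: 3 · 3 · 0 · 0 · 3 · 0
2 · 1 · 1 · 2 · 3 · 0
3 · 1 · 3 · 1 · 2 · 3
3 · 1 · 1 · 3 · 0 · 1
t=3: 3 · 3 · 0 · 0 · 3 · 0
2 · 1 · 1 · 2 · 3 · 0
3 · 1 · 3 · 2 · 2 · 3
3 · 1 · 1 · 3 · 0 · 1
t=4: 3 · 3 · 0 · 0 · 3 · 0
2 · 1 · 1 · 2 · 3 · 0
3 · 1 · 3 · 3 · 2 · 3
3 · 1 · 1 · 3 · 0 · 1
t=5: 3 · 3 · 0 · 0 · 3 · 0
2 · 1 · 2 · 3 · 3 · 0
3 · 2 · 0 · 2 · 3 · 3
3 · 1 · 3 · 0 · 1 · 1
t=6: 3 · 3 · 0 · 0 · 3 · 0
2 · 1 · 2 · 3 · 3 · 0
3 · 2 · 0 · 3 · 3 · 3
3 · 1 · 3 · 0 · 1 · 1
t=7: 3 · 3 · 0 · 2 · 0 · 1
2 · 1 · 3 · 1 · 2 · 2
3 · 2 · 1 · 2 · 2 · 0
3 · 1 · 3 · 1 · 2 · 2
t=8: 3 · 3 · 0 · 2 · 0 · 1
2 · 1 · 3 · 1 · 2 · 2
3 · 2 · 1 · 3 · 2 · 0
3 · 1 · 3 · 1 · 2 · 2
t=9: 3 · 3 · 0 · 2 · 0 · 1
2 · 1 · 3 · 2 · 2 · 2
3 · 2 · 2 · 0 · 3 · 0
3 · 1 · 3 · 2 · 2 · 2
t=10: 3 · 3 · 0 · 2 · 0 · 1
2 · 1 · 3 · 2 · 2 · 2
3 · 2 · 2 · 1 · 3 · 0
3 · 1 · 3 · 2 · 2 · 2
t=11: 3 · 3 · 0 · 2 · 0 · 1
2 · 1 · 3 · 2 · 2 · 2
3 · 2 · 2 · 2 · 3 · 0
3 · 1 · 3 · 2 · 2 · 2
t=12: 3 · 3 · 0 · 2 · 0 · 1
2 · 1 · 3 · 2 · 2 · 2
3 · 2 · 2 · 3 · 3 · 0
3 · 1 · 3 · 2 · 2 · 2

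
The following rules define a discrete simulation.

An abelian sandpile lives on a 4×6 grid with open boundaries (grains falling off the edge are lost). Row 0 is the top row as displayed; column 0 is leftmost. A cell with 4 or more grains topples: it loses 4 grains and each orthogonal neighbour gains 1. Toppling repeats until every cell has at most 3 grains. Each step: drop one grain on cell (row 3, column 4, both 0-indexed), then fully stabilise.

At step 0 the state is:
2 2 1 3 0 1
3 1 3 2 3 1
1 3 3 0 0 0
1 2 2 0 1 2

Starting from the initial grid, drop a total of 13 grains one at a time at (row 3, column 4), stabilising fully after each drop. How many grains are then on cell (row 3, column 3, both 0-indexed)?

3

0) 2 2 1 3 0 1
3 1 3 2 3 1
1 3 3 0 0 0
1 2 2 0 1 2
1) 2 2 1 3 0 1
3 1 3 2 3 1
1 3 3 0 0 0
1 2 2 0 2 2
2) 2 2 1 3 0 1
3 1 3 2 3 1
1 3 3 0 0 0
1 2 2 0 3 2
3) 2 2 1 3 0 1
3 1 3 2 3 1
1 3 3 0 1 0
1 2 2 1 0 3
4) 2 2 1 3 0 1
3 1 3 2 3 1
1 3 3 0 1 0
1 2 2 1 1 3
5) 2 2 1 3 0 1
3 1 3 2 3 1
1 3 3 0 1 0
1 2 2 1 2 3
6) 2 2 1 3 0 1
3 1 3 2 3 1
1 3 3 0 1 0
1 2 2 1 3 3
7) 2 2 1 3 0 1
3 1 3 2 3 1
1 3 3 0 2 1
1 2 2 2 1 0
8) 2 2 1 3 0 1
3 1 3 2 3 1
1 3 3 0 2 1
1 2 2 2 2 0
9) 2 2 1 3 0 1
3 1 3 2 3 1
1 3 3 0 2 1
1 2 2 2 3 0
10) 2 2 1 3 0 1
3 1 3 2 3 1
1 3 3 0 3 1
1 2 2 3 0 1
11) 2 2 1 3 0 1
3 1 3 2 3 1
1 3 3 0 3 1
1 2 2 3 1 1
12) 2 2 1 3 0 1
3 1 3 2 3 1
1 3 3 0 3 1
1 2 2 3 2 1
13) 2 2 1 3 0 1
3 1 3 2 3 1
1 3 3 0 3 1
1 2 2 3 3 1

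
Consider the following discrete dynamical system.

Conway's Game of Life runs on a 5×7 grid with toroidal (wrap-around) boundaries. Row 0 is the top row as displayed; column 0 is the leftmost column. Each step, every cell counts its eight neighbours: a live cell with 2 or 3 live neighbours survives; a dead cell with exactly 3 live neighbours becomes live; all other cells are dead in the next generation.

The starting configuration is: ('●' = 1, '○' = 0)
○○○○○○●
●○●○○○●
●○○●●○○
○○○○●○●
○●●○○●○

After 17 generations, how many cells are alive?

12

gen 0: ○○○○○○●
●○●○○○●
●○○●●○○
○○○○●○●
○●●○○●○
gen 1: ○○●○○●●
●●○●○●●
●●○●●○○
●●●○●○●
●○○○○●●
gen 2: ○○●○○○○
○○○●○○○
○○○○○○○
○○●○●○○
○○●●●○○
gen 3: ○○●○●○○
○○○○○○○
○○○●○○○
○○●○●○○
○●●○●○○
gen 4: ○●●○○○○
○○○●○○○
○○○●○○○
○●●○●○○
○●●○●●○
gen 5: ○●○○●○○
○○○●○○○
○○○●●○○
○●○○●●○
●○○○●●○
gen 6: ○○○●●●○
○○●●○○○
○○●●○●○
○○○○○○●
●●○●○○●
gen 7: ●●○○○●●
○○○○○●○
○○●●●○○
○●○●●●●
●○●●○○●
gen 8: ○●●○●●○
●●●●○●○
○○●○○○●
○●○○○○●
○○○●○○○
gen 9: ●○○○○●●
●○○○○●○
○○○●○●●
●○●○○○○
●●○●●●○
gen 10: ○○○○○○○
●○○○○○○
●●○○●●○
●○●○○○○
○○●●●●○
gen 11: ○○○●●○○
●●○○○○●
●○○○○○○
●○●○○○○
○●●●●○○
gen 12: ○○○○●●○
●●○○○○●
○○○○○○○
●○●○○○○
○●○○●○○
gen 13: ○●○○●●●
●○○○○●●
○○○○○○●
○●○○○○○
○●○●●●○
gen 14: ○●●●○○○
○○○○●○○
○○○○○●●
●○●○●●○
○●○●○○●
gen 15: ●●○●●○○
○○●●●●○
○○○●○○●
●●●●●○○
○○○○○●●
gen 16: ●●○○○○○
●●○○○●●
●○○○○○●
●●●●●○○
○○○○○●●
gen 17: ○●○○○○○
○○○○○●○
○○○●●○○
○●●●●○○
○○○●●●●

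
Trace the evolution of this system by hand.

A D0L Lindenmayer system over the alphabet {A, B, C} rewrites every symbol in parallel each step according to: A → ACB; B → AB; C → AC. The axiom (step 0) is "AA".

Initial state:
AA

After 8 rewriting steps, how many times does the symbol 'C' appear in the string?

t=0: AA
t=1: ACBACB
t=2: ACBACABACBACAB
t=3: ACBACABACBACACBABACBACABACBACACBAB
t=4: ACBACABACBACACBABACBACABACBACACBACABACBABACBACABACBACACBABACBACABACBACACBACABACBAB
t=5: ACBACABACBACACBABACBACABACBACACBACABACBABACBACABACBACACBAB…ACBACABACBACACBABACBACABACBACACBACABACBACACBABACBACABACBAB  (len 198)
t=6: ACBACABACBACACBABACBACABACBACACBACABACBABACBACABACBACACBAB…ACBABACBACABACBACACBACABACBABACBACABACBACACBABACBACABACBAB  (len 478)
t=7: ACBACABACBACACBABACBACABACBACACBACABACBABACBACABACBACACBAB…ACBABACBACABACBACACBACABACBABACBACABACBACACBABACBACABACBAB  (len 1154)
t=8: ACBACABACBACACBABACBACABACBACACBACABACBABACBACABACBACACBAB…ACBABACBACABACBACACBACABACBABACBACABACBACACBABACBACABACBAB  (len 2786)

816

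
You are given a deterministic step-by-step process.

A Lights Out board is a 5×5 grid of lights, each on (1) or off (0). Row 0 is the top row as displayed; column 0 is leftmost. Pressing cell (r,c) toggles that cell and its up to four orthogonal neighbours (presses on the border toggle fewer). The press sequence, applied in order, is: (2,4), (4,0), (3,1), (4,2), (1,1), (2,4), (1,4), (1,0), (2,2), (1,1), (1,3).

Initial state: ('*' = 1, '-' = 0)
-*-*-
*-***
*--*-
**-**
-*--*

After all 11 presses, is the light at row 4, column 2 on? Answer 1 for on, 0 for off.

k=0  -*-*-
*-***
*--*-
**-**
-*--*
k=1  -*-*-
*-**-
*---*
**-*-
-*--*
k=2  -*-*-
*-**-
*---*
-*-*-
*---*
k=3  -*-*-
*-**-
**--*
*-**-
**--*
k=4  -*-*-
*-**-
**--*
*--*-
*-***
k=5  ---*-
-*-*-
*---*
*--*-
*-***
k=6  ---*-
-*-**
*--*-
*--**
*-***
k=7  ---**
-*---
*--**
*--**
*-***
k=8  *--**
*----
---**
*--**
*-***
k=9  *--**
*-*--
-**-*
*-***
*-***
k=10  **-**
-*---
--*-*
*-***
*-***
k=11  **--*
-****
--***
*-***
*-***

1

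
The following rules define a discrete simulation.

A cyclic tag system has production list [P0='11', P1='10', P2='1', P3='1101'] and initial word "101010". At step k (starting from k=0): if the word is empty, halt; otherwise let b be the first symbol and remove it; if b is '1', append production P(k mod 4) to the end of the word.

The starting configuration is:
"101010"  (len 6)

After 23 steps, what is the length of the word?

20

[0] "101010"  (len 6)
[1] "0101011"  (len 7)
[2] "101011"  (len 6)
[3] "010111"  (len 6)
[4] "10111"  (len 5)
[5] "011111"  (len 6)
[6] "11111"  (len 5)
[7] "11111"  (len 5)
[8] "11111101"  (len 8)
[9] "111110111"  (len 9)
[10] "1111011110"  (len 10)
[11] "1110111101"  (len 10)
[12] "1101111011101"  (len 13)
[13] "10111101110111"  (len 14)
[14] "011110111011110"  (len 15)
[15] "11110111011110"  (len 14)
[16] "11101110111101101"  (len 17)
[17] "110111011110110111"  (len 18)
[18] "1011101111011011110"  (len 19)
[19] "0111011110110111101"  (len 19)
[20] "111011110110111101"  (len 18)
[21] "1101111011011110111"  (len 19)
[22] "10111101101111011110"  (len 20)
[23] "01111011011110111101"  (len 20)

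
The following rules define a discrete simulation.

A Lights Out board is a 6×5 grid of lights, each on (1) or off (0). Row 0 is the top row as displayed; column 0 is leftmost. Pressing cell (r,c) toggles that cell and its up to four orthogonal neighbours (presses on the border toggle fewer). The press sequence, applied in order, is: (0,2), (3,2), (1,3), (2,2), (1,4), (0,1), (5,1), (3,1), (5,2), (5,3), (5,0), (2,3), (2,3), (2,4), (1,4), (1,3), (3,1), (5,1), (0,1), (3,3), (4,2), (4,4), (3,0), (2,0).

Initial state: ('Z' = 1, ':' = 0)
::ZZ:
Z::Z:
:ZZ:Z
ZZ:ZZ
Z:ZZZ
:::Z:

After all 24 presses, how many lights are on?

15

t=0: ::ZZ:
Z::Z:
:ZZ:Z
ZZ:ZZ
Z:ZZZ
:::Z:
t=1: :Z:::
Z:ZZ:
:ZZ:Z
ZZ:ZZ
Z:ZZZ
:::Z:
t=2: :Z:::
Z:ZZ:
:Z::Z
Z:Z:Z
Z::ZZ
:::Z:
t=3: :Z:Z:
Z:::Z
:Z:ZZ
Z:Z:Z
Z::ZZ
:::Z:
t=4: :Z:Z:
Z:Z:Z
::Z:Z
Z:::Z
Z::ZZ
:::Z:
t=5: :Z:ZZ
Z:ZZ:
::Z::
Z:::Z
Z::ZZ
:::Z:
t=6: Z:ZZZ
ZZZZ:
::Z::
Z:::Z
Z::ZZ
:::Z:
t=7: Z:ZZZ
ZZZZ:
::Z::
Z:::Z
ZZ:ZZ
ZZZZ:
t=8: Z:ZZZ
ZZZZ:
:ZZ::
:ZZ:Z
Z::ZZ
ZZZZ:
t=9: Z:ZZZ
ZZZZ:
:ZZ::
:ZZ:Z
Z:ZZZ
Z::::
t=10: Z:ZZZ
ZZZZ:
:ZZ::
:ZZ:Z
Z:Z:Z
Z:ZZZ
t=11: Z:ZZZ
ZZZZ:
:ZZ::
:ZZ:Z
::Z:Z
:ZZZZ
t=12: Z:ZZZ
ZZZ::
:Z:ZZ
:ZZZZ
::Z:Z
:ZZZZ
t=13: Z:ZZZ
ZZZZ:
:ZZ::
:ZZ:Z
::Z:Z
:ZZZZ
t=14: Z:ZZZ
ZZZZZ
:ZZZZ
:ZZ::
::Z:Z
:ZZZZ
t=15: Z:ZZ:
ZZZ::
:ZZZ:
:ZZ::
::Z:Z
:ZZZZ
t=16: Z:Z::
ZZ:ZZ
:ZZ::
:ZZ::
::Z:Z
:ZZZZ
t=17: Z:Z::
ZZ:ZZ
::Z::
Z::::
:ZZ:Z
:ZZZZ
t=18: Z:Z::
ZZ:ZZ
::Z::
Z::::
::Z:Z
Z::ZZ
t=19: :Z:::
Z::ZZ
::Z::
Z::::
::Z:Z
Z::ZZ
t=20: :Z:::
Z::ZZ
::ZZ:
Z:ZZZ
::ZZZ
Z::ZZ
t=21: :Z:::
Z::ZZ
::ZZ:
Z::ZZ
:Z::Z
Z:ZZZ
t=22: :Z:::
Z::ZZ
::ZZ:
Z::Z:
:Z:Z:
Z:ZZ:
t=23: :Z:::
Z::ZZ
Z:ZZ:
:Z:Z:
ZZ:Z:
Z:ZZ:
t=24: :Z:::
:::ZZ
:ZZZ:
ZZ:Z:
ZZ:Z:
Z:ZZ:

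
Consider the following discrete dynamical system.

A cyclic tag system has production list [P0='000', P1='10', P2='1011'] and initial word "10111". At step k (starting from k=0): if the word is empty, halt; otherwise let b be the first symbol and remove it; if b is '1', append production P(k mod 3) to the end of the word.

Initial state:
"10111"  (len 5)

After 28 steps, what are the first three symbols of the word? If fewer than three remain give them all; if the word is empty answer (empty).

001

t=0: "10111"  (len 5)
t=1: "0111000"  (len 7)
t=2: "111000"  (len 6)
t=3: "110001011"  (len 9)
t=4: "10001011000"  (len 11)
t=5: "000101100010"  (len 12)
t=6: "00101100010"  (len 11)
t=7: "0101100010"  (len 10)
t=8: "101100010"  (len 9)
t=9: "011000101011"  (len 12)
t=10: "11000101011"  (len 11)
t=11: "100010101110"  (len 12)
t=12: "000101011101011"  (len 15)
t=13: "00101011101011"  (len 14)
t=14: "0101011101011"  (len 13)
t=15: "101011101011"  (len 12)
t=16: "01011101011000"  (len 14)
t=17: "1011101011000"  (len 13)
t=18: "0111010110001011"  (len 16)
t=19: "111010110001011"  (len 15)
t=20: "1101011000101110"  (len 16)
t=21: "1010110001011101011"  (len 19)
t=22: "010110001011101011000"  (len 21)
t=23: "10110001011101011000"  (len 20)
t=24: "01100010111010110001011"  (len 23)
t=25: "1100010111010110001011"  (len 22)
t=26: "10001011101011000101110"  (len 23)
t=27: "00010111010110001011101011"  (len 26)
t=28: "0010111010110001011101011"  (len 25)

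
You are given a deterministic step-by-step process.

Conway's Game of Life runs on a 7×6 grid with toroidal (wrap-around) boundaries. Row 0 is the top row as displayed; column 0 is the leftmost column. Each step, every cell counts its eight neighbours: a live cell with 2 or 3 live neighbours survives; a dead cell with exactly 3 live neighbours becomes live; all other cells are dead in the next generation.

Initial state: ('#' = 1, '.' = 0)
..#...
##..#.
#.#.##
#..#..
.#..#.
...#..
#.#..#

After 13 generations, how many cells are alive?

8

k=0  ..#...
##..#.
#.#.##
#..#..
.#..#.
...#..
#.#..#
k=1  ..##..
#.#.#.
..#.#.
#.##..
..###.
######
.###..
k=2  ....#.
..#.##
..#.#.
.....#
......
#....#
.....#
k=3  ...##.
....##
....#.
......
#....#
#....#
#...##
k=4  #..#..
.....#
....##
.....#
#....#
.#....
#..#..
k=5  #...##
#....#
#...##
......
#....#
.#...#
###...
k=6  ....#.
.#....
#...#.
....#.
#....#
..#..#
..#.#.
k=7  ...#..
.....#
.....#
#...#.
#...##
##.###
....##
k=8  .....#
....#.
#...##
#...#.
......
.#.#..
..#...
k=9  ......
#...#.
#..##.
#...#.
......
..#...
..#...
k=10  ......
...##.
##.##.
...##.
......
......
......
k=11  ......
..####
......
..####
......
......
......
k=12  ...##.
...##.
......
...##.
...##.
......
......
k=13  ...##.
...##.
......
...##.
...##.
......
......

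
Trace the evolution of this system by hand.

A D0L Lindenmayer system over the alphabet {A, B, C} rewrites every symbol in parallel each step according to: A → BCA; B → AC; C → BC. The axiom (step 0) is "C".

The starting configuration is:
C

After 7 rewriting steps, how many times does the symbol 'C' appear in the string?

101

k=0  C
k=1  BC
k=2  ACBC
k=3  BCABCACBC
k=4  ACBCBCAACBCBCABCACBC
k=5  BCABCACBCACBCBCABCABCACBCACBCBCAACBCBCABCACBC
k=6  ACBCBCAACBCBCABCACBCBCABCACBCACBCBCAACBCBCAACBCBCABCACBCBCABCACBCACBCBCABCABCACBCACBCBCAACBCBCABCACBC
k=7  BCABCACBCACBCBCABCABCACBCACBCBCAACBCBCABCACBCACBCBCAACBCBC…ACBCBCABCACBCBCABCACBCACBCBCABCABCACBCACBCBCAACBCBCABCACBC  (len 227)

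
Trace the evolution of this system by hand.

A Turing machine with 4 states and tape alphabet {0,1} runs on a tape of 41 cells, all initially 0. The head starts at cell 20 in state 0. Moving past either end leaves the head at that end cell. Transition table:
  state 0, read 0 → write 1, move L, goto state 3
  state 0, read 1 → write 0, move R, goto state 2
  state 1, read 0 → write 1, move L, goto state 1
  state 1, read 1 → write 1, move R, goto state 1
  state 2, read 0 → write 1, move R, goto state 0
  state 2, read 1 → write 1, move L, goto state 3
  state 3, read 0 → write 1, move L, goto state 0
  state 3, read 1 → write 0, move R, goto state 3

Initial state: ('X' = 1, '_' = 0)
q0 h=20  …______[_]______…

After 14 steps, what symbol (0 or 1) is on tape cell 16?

gen 0: q0 h=20  …______[_]______…
gen 1: q3 h=19  …______[_]X_____…
gen 2: q0 h=18  …______[_]XX____…
gen 3: q3 h=17  …______[_]XXX___…
gen 4: q0 h=16  …______[_]XXXX__…
gen 5: q3 h=15  …______[_]XXXXX_…
gen 6: q0 h=14  …______[_]XXXXXX…
gen 7: q3 h=13  …______[_]XXXXXX…
gen 8: q0 h=12  …______[_]XXXXXX…
gen 9: q3 h=11  …______[_]XXXXXX…
gen 10: q0 h=10  …______[_]XXXXXX…
gen 11: q3 h= 9  …______[_]XXXXXX…
gen 12: q0 h= 8  …______[_]XXXXXX…
gen 13: q3 h= 7  …______[_]XXXXXX…
gen 14: q0 h= 6  |______[_]XXXXXX…

1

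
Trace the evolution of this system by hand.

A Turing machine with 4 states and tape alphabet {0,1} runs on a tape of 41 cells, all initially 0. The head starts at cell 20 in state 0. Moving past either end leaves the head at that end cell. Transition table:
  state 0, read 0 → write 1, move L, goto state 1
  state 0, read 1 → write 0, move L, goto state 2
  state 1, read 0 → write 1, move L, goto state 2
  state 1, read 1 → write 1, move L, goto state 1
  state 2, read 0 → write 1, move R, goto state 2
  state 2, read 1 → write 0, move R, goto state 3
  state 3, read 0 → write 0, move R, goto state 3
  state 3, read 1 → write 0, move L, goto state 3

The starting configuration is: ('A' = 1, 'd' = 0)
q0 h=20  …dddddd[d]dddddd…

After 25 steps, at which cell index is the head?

step 0: q0 h=20  …dddddd[d]dddddd…
step 1: q1 h=19  …dddddd[d]Addddd…
step 2: q2 h=18  …dddddd[d]AAdddd…
step 3: q2 h=19  …dddddA[A]Addddd…
step 4: q3 h=20  …ddddAd[A]dddddd…
step 5: q3 h=19  …dddddA[d]dddddd…
step 6: q3 h=20  …ddddAd[d]dddddd…
step 7: q3 h=21  …dddAdd[d]dddddd…
step 8: q3 h=22  …ddAddd[d]dddddd…
step 9: q3 h=23  …dAdddd[d]dddddd…
step 10: q3 h=24  …Addddd[d]dddddd…
step 11: q3 h=25  …dddddd[d]dddddd…
step 12: q3 h=26  …dddddd[d]dddddd…
step 13: q3 h=27  …dddddd[d]dddddd…
step 14: q3 h=28  …dddddd[d]dddddd…
step 15: q3 h=29  …dddddd[d]dddddd…
step 16: q3 h=30  …dddddd[d]dddddd…
step 17: q3 h=31  …dddddd[d]dddddd…
step 18: q3 h=32  …dddddd[d]dddddd…
step 19: q3 h=33  …dddddd[d]dddddd…
step 20: q3 h=34  …dddddd[d]dddddd|
step 21: q3 h=35  …dddddd[d]ddddd|
step 22: q3 h=36  …dddddd[d]dddd|
step 23: q3 h=37  …dddddd[d]ddd|
step 24: q3 h=38  …dddddd[d]dd|
step 25: q3 h=39  …dddddd[d]d|

39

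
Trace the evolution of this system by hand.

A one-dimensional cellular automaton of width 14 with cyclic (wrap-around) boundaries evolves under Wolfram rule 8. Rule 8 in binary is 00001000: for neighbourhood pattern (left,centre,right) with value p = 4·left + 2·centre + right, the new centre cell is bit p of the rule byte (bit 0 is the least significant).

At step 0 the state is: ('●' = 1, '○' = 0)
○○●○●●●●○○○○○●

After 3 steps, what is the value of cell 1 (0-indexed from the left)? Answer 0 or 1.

0

gen 0: ○○●○●●●●○○○○○●
gen 1: ○○○○●○○○○○○○○○
gen 2: ○○○○○○○○○○○○○○
gen 3: ○○○○○○○○○○○○○○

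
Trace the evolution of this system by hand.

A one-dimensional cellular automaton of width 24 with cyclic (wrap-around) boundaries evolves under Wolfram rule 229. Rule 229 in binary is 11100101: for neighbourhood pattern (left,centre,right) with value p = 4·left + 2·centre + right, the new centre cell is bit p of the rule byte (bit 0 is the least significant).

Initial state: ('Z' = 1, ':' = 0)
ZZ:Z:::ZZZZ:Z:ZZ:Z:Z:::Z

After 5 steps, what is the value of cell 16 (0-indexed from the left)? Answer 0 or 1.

1

step 0: ZZ:Z:::ZZZZ:Z:ZZ:Z:Z:::Z
step 1: ZZZZ:Z::ZZZZZZ:ZZZZZ:Z::
step 2: :ZZZZZ:::ZZZZZZ:ZZZZZZ::
step 3: ::ZZZZ:Z::ZZZZZZ:ZZZZZ:Z
step 4: :::ZZZZZ:::ZZZZZZ:ZZZZZZ
step 5: :Z::ZZZZ:Z::ZZZZZZ:ZZZZZ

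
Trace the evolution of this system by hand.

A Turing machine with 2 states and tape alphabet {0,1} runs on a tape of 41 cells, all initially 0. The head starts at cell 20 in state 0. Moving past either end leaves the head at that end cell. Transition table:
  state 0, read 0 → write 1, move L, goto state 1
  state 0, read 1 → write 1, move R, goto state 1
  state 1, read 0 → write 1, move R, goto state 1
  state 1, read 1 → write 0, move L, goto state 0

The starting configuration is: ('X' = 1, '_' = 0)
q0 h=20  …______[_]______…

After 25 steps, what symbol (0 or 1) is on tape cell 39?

1

0) q0 h=20  …______[_]______…
1) q1 h=19  …______[_]X_____…
2) q1 h=20  …_____X[X]______…
3) q0 h=19  …______[X]______…
4) q1 h=20  …_____X[_]______…
5) q1 h=21  …____XX[_]______…
6) q1 h=22  …___XXX[_]______…
7) q1 h=23  …__XXXX[_]______…
8) q1 h=24  …_XXXXX[_]______…
9) q1 h=25  …XXXXXX[_]______…
10) q1 h=26  …XXXXXX[_]______…
11) q1 h=27  …XXXXXX[_]______…
12) q1 h=28  …XXXXXX[_]______…
13) q1 h=29  …XXXXXX[_]______…
14) q1 h=30  …XXXXXX[_]______…
15) q1 h=31  …XXXXXX[_]______…
16) q1 h=32  …XXXXXX[_]______…
17) q1 h=33  …XXXXXX[_]______…
18) q1 h=34  …XXXXXX[_]______|
19) q1 h=35  …XXXXXX[_]_____|
20) q1 h=36  …XXXXXX[_]____|
21) q1 h=37  …XXXXXX[_]___|
22) q1 h=38  …XXXXXX[_]__|
23) q1 h=39  …XXXXXX[_]_|
24) q1 h=40  …XXXXXX[_]|
25) q1 h=40  …XXXXXX[X]|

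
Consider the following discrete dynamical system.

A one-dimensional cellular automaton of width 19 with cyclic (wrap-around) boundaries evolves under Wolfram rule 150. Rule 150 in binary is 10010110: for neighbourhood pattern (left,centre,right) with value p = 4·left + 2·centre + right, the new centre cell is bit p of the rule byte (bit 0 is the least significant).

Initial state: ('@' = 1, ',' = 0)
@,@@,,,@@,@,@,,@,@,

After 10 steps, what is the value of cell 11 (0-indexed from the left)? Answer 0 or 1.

0

k=0  @,@@,,,@@,@,@,,@,@,
k=1  @,,,@,@,,,@,@@@@,@,
k=2  @@,@@,@@,@@,,@@,,@,
k=3  ,,,,,,,,,,,@@,,@@@,
k=4  ,,,,,,,,,,@,,@@,@,@
k=5  @,,,,,,,,@@@@,,,@,@
k=6  ,@,,,,,,@,@@,@,@@,,
k=7  @@@,,,,@@,,,,@,,,@,
k=8  ,@,@,,@,,@,,@@@,@@,
k=9  @@,@@@@@@@@@,@,,,,@
k=10  @,,,@@@@@@@,,@@,,@,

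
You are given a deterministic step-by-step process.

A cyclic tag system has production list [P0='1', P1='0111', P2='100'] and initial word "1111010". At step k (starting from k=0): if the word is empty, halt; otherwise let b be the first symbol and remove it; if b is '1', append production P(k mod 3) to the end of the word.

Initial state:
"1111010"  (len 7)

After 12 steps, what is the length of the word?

gen 0: "1111010"  (len 7)
gen 1: "1110101"  (len 7)
gen 2: "1101010111"  (len 10)
gen 3: "101010111100"  (len 12)
gen 4: "010101111001"  (len 12)
gen 5: "10101111001"  (len 11)
gen 6: "0101111001100"  (len 13)
gen 7: "101111001100"  (len 12)
gen 8: "011110011000111"  (len 15)
gen 9: "11110011000111"  (len 14)
gen 10: "11100110001111"  (len 14)
gen 11: "11001100011110111"  (len 17)
gen 12: "1001100011110111100"  (len 19)

19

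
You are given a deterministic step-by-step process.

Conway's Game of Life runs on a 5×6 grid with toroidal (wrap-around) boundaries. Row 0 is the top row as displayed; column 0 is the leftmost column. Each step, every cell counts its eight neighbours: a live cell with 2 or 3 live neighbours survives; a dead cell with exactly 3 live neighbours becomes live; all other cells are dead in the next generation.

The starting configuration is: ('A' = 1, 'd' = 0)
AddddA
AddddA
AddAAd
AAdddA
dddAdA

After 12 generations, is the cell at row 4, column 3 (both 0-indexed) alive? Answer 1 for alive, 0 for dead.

k=0  AddddA
AddddA
AddAAd
AAdddA
dddAdA
k=1  dddddd
dAdddd
ddddAd
dAAAdd
dAdddd
k=2  dddddd
dddddd
dAdAdd
dAAAdd
dAdddd
k=3  dddddd
dddddd
dAdAdd
AAdAdd
dAdddd
k=4  dddddd
dddddd
AAdddd
AAdddd
AAAddd
k=5  dAdddd
dddddd
AAdddd
dddddA
AdAddd
k=6  dAdddd
AAdddd
Addddd
dddddA
AAdddd
k=7  ddAddd
AAdddd
AAdddA
dAdddA
AAdddd
k=8  ddAddd
ddAddA
ddAddA
ddAddA
AAAddd
k=9  AdAAdd
dAAAdd
AAAAAA
ddAAdA
AdAAdd
k=10  AdddAd
dddddd
dddddA
dddddd
AddddA
k=11  Addddd
dddddA
dddddd
AddddA
AddddA
k=12  Addddd
dddddd
AddddA
AddddA
dAdddd

0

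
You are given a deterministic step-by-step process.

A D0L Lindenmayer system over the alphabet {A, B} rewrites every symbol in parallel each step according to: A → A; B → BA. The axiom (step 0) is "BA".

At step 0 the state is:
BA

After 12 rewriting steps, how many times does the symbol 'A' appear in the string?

13

k=0  BA
k=1  BAA
k=2  BAAA
k=3  BAAAA
k=4  BAAAAA
k=5  BAAAAAA
k=6  BAAAAAAA
k=7  BAAAAAAAA
k=8  BAAAAAAAAA
k=9  BAAAAAAAAAA
k=10  BAAAAAAAAAAA
k=11  BAAAAAAAAAAAA
k=12  BAAAAAAAAAAAAA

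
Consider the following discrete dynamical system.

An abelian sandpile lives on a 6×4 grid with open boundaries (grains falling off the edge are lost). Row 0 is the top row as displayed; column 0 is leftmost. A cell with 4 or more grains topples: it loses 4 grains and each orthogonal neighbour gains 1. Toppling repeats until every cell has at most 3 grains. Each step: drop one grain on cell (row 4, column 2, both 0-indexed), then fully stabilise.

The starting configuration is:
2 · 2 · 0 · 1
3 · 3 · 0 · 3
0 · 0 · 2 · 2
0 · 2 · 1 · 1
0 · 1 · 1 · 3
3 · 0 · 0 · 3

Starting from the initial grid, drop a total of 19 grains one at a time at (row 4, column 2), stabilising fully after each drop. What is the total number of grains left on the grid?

44

t=0: 2 · 2 · 0 · 1
3 · 3 · 0 · 3
0 · 0 · 2 · 2
0 · 2 · 1 · 1
0 · 1 · 1 · 3
3 · 0 · 0 · 3
t=1: 2 · 2 · 0 · 1
3 · 3 · 0 · 3
0 · 0 · 2 · 2
0 · 2 · 1 · 1
0 · 1 · 2 · 3
3 · 0 · 0 · 3
t=2: 2 · 2 · 0 · 1
3 · 3 · 0 · 3
0 · 0 · 2 · 2
0 · 2 · 1 · 1
0 · 1 · 3 · 3
3 · 0 · 0 · 3
t=3: 2 · 2 · 0 · 1
3 · 3 · 0 · 3
0 · 0 · 2 · 2
0 · 2 · 2 · 2
0 · 2 · 1 · 1
3 · 0 · 2 · 0
t=4: 2 · 2 · 0 · 1
3 · 3 · 0 · 3
0 · 0 · 2 · 2
0 · 2 · 2 · 2
0 · 2 · 2 · 1
3 · 0 · 2 · 0
t=5: 2 · 2 · 0 · 1
3 · 3 · 0 · 3
0 · 0 · 2 · 2
0 · 2 · 2 · 2
0 · 2 · 3 · 1
3 · 0 · 2 · 0
t=6: 2 · 2 · 0 · 1
3 · 3 · 0 · 3
0 · 0 · 2 · 2
0 · 2 · 3 · 2
0 · 3 · 0 · 2
3 · 0 · 3 · 0
t=7: 2 · 2 · 0 · 1
3 · 3 · 0 · 3
0 · 0 · 2 · 2
0 · 2 · 3 · 2
0 · 3 · 1 · 2
3 · 0 · 3 · 0
t=8: 2 · 2 · 0 · 1
3 · 3 · 0 · 3
0 · 0 · 2 · 2
0 · 2 · 3 · 2
0 · 3 · 2 · 2
3 · 0 · 3 · 0
t=9: 2 · 2 · 0 · 1
3 · 3 · 0 · 3
0 · 0 · 2 · 2
0 · 2 · 3 · 2
0 · 3 · 3 · 2
3 · 0 · 3 · 0
t=10: 2 · 2 · 0 · 1
3 · 3 · 0 · 3
0 · 1 · 3 · 2
1 · 0 · 1 · 3
1 · 1 · 3 · 3
3 · 2 · 0 · 1
t=11: 2 · 2 · 0 · 1
3 · 3 · 0 · 3
0 · 1 · 3 · 3
1 · 0 · 3 · 0
1 · 2 · 1 · 1
3 · 2 · 1 · 2
t=12: 2 · 2 · 0 · 1
3 · 3 · 0 · 3
0 · 1 · 3 · 3
1 · 0 · 3 · 0
1 · 2 · 2 · 1
3 · 2 · 1 · 2
t=13: 2 · 2 · 0 · 1
3 · 3 · 0 · 3
0 · 1 · 3 · 3
1 · 0 · 3 · 0
1 · 2 · 3 · 1
3 · 2 · 1 · 2
t=14: 2 · 2 · 0 · 2
3 · 3 · 2 · 0
0 · 2 · 1 · 1
1 · 1 · 1 · 2
1 · 3 · 1 · 2
3 · 2 · 2 · 2
t=15: 2 · 2 · 0 · 2
3 · 3 · 2 · 0
0 · 2 · 1 · 1
1 · 1 · 1 · 2
1 · 3 · 2 · 2
3 · 2 · 2 · 2
t=16: 2 · 2 · 0 · 2
3 · 3 · 2 · 0
0 · 2 · 1 · 1
1 · 1 · 1 · 2
1 · 3 · 3 · 2
3 · 2 · 2 · 2
t=17: 2 · 2 · 0 · 2
3 · 3 · 2 · 0
0 · 2 · 1 · 1
1 · 2 · 2 · 2
2 · 0 · 1 · 3
3 · 3 · 3 · 2
t=18: 2 · 2 · 0 · 2
3 · 3 · 2 · 0
0 · 2 · 1 · 1
1 · 2 · 2 · 2
2 · 0 · 2 · 3
3 · 3 · 3 · 2
t=19: 2 · 2 · 0 · 2
3 · 3 · 2 · 0
0 · 2 · 1 · 1
1 · 2 · 2 · 2
2 · 0 · 3 · 3
3 · 3 · 3 · 2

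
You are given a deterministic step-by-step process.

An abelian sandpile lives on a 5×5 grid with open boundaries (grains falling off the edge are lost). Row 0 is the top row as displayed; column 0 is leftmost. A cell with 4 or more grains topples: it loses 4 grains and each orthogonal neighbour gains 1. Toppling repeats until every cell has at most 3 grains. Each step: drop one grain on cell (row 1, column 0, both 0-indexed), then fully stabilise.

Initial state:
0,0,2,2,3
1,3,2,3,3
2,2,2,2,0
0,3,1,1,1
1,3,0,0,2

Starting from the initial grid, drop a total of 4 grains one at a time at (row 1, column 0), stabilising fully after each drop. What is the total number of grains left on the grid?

42

[0] 0,0,2,2,3
1,3,2,3,3
2,2,2,2,0
0,3,1,1,1
1,3,0,0,2
[1] 0,0,2,2,3
2,3,2,3,3
2,2,2,2,0
0,3,1,1,1
1,3,0,0,2
[2] 0,0,2,2,3
3,3,2,3,3
2,2,2,2,0
0,3,1,1,1
1,3,0,0,2
[3] 1,1,2,2,3
1,0,3,3,3
3,3,2,2,0
0,3,1,1,1
1,3,0,0,2
[4] 1,1,2,2,3
2,0,3,3,3
3,3,2,2,0
0,3,1,1,1
1,3,0,0,2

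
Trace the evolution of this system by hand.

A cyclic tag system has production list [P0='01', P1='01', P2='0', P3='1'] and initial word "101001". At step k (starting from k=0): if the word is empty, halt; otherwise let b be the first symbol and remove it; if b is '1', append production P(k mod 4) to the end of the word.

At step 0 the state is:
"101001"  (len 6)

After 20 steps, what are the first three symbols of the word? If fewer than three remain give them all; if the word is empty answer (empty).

(empty)

gen 0: "101001"  (len 6)
gen 1: "0100101"  (len 7)
gen 2: "100101"  (len 6)
gen 3: "001010"  (len 6)
gen 4: "01010"  (len 5)
gen 5: "1010"  (len 4)
gen 6: "01001"  (len 5)
gen 7: "1001"  (len 4)
gen 8: "0011"  (len 4)
gen 9: "011"  (len 3)
gen 10: "11"  (len 2)
gen 11: "10"  (len 2)
gen 12: "01"  (len 2)
gen 13: "1"  (len 1)
gen 14: "01"  (len 2)
gen 15: "1"  (len 1)
gen 16: "1"  (len 1)
gen 17: "01"  (len 2)
gen 18: "1"  (len 1)
gen 19: "0"  (len 1)
gen 20: (halted — word empty)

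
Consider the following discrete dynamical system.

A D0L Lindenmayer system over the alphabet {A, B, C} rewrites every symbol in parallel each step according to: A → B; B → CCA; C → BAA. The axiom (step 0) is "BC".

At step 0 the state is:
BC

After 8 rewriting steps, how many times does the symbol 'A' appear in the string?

[0] BC
[1] CCABAA
[2] BAABAABCCABB
[3] CCABBCCABBCCABAABAABCCACCA
[4] BAABAABCCACCABAABAABCCACCABAABAABCCABBCCABBCCABAABAABBAABAAB
[5] CCABBCCABBCCABAABAABBAABAABCCABBCCABBCCABAABAABBAABAABCCAB…AABAABCCACCABAABAABCCACCABAABAABCCABBCCABBCCACCABBCCABBCCA  (len 126)
[6] BAABAABCCACCABAABAABCCACCABAABAABCCABBCCABBCCACCABBCCABBCC…CACCABAABAABCCACCABAABAABBAABAABCCACCABAABAABCCACCABAABAAB  (len 284)
[7] CCABBCCABBCCABAABAABBAABAABCCABBCCABBCCABAABAABBAABAABCCAB…BCCABAABAABBAABAABCCABBCCABBCCABAABAABBAABAABCCABBCCABBCCA  (len 618)
[8] BAABAABCCACCABAABAABCCACCABAABAABCCABBCCABBCCACCABBCCABBCC…CABBCCABBCCACCABBCCABBCCABAABAABCCACCABAABAABCCACCABAABAAB  (len 1356)

539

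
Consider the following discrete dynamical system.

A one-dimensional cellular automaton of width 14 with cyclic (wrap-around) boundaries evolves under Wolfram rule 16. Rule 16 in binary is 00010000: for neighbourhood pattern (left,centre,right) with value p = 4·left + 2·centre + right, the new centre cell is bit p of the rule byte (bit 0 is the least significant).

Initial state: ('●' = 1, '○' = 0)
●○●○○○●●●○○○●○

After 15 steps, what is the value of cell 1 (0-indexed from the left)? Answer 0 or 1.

0

gen 0: ●○●○○○●●●○○○●○
gen 1: ○○○●○○○○○●○○○○
gen 2: ○○○○●○○○○○●○○○
gen 3: ○○○○○●○○○○○●○○
gen 4: ○○○○○○●○○○○○●○
gen 5: ○○○○○○○●○○○○○●
gen 6: ●○○○○○○○●○○○○○
gen 7: ○●○○○○○○○●○○○○
gen 8: ○○●○○○○○○○●○○○
gen 9: ○○○●○○○○○○○●○○
gen 10: ○○○○●○○○○○○○●○
gen 11: ○○○○○●○○○○○○○●
gen 12: ●○○○○○●○○○○○○○
gen 13: ○●○○○○○●○○○○○○
gen 14: ○○●○○○○○●○○○○○
gen 15: ○○○●○○○○○●○○○○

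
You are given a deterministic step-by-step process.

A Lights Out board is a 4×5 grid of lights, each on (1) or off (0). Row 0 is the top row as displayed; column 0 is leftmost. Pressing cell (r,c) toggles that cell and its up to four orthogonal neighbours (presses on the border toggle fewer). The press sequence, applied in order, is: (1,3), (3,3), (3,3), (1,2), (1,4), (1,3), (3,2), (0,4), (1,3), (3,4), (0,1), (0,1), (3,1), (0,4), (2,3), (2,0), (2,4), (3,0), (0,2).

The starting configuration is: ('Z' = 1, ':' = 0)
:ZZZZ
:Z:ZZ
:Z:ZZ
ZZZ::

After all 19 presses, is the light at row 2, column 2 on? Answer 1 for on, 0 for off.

1

gen 0: :ZZZZ
:Z:ZZ
:Z:ZZ
ZZZ::
gen 1: :ZZ:Z
:ZZ::
:Z::Z
ZZZ::
gen 2: :ZZ:Z
:ZZ::
:Z:ZZ
ZZ:ZZ
gen 3: :ZZ:Z
:ZZ::
:Z::Z
ZZZ::
gen 4: :Z::Z
:::Z:
:ZZ:Z
ZZZ::
gen 5: :Z:::
::::Z
:ZZ::
ZZZ::
gen 6: :Z:Z:
::ZZ:
:ZZZ:
ZZZ::
gen 7: :Z:Z:
::ZZ:
:Z:Z:
Z::Z:
gen 8: :Z::Z
::ZZZ
:Z:Z:
Z::Z:
gen 9: :Z:ZZ
:::::
:Z:::
Z::Z:
gen 10: :Z:ZZ
:::::
:Z::Z
Z:::Z
gen 11: Z:ZZZ
:Z:::
:Z::Z
Z:::Z
gen 12: :Z:ZZ
:::::
:Z::Z
Z:::Z
gen 13: :Z:ZZ
:::::
::::Z
:ZZ:Z
gen 14: :Z:::
::::Z
::::Z
:ZZ:Z
gen 15: :Z:::
:::ZZ
::ZZ:
:ZZZZ
gen 16: :Z:::
Z::ZZ
ZZZZ:
ZZZZZ
gen 17: :Z:::
Z::Z:
ZZZ:Z
ZZZZ:
gen 18: :Z:::
Z::Z:
:ZZ:Z
::ZZ:
gen 19: ::ZZ:
Z:ZZ:
:ZZ:Z
::ZZ:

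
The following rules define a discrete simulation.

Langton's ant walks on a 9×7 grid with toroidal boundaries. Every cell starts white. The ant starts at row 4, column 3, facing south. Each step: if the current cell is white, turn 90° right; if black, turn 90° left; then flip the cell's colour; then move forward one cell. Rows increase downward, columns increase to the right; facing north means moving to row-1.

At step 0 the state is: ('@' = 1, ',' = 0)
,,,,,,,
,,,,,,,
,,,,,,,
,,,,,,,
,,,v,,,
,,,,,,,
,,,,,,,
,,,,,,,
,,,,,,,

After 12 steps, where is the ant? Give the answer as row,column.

4,5

[0] ,,,,,,,
,,,,,,,
,,,,,,,
,,,,,,,
,,,v,,,
,,,,,,,
,,,,,,,
,,,,,,,
,,,,,,,
[1] ,,,,,,,
,,,,,,,
,,,,,,,
,,,,,,,
,,<@,,,
,,,,,,,
,,,,,,,
,,,,,,,
,,,,,,,
[2] ,,,,,,,
,,,,,,,
,,,,,,,
,,^,,,,
,,@@,,,
,,,,,,,
,,,,,,,
,,,,,,,
,,,,,,,
[3] ,,,,,,,
,,,,,,,
,,,,,,,
,,@>,,,
,,@@,,,
,,,,,,,
,,,,,,,
,,,,,,,
,,,,,,,
[4] ,,,,,,,
,,,,,,,
,,,,,,,
,,@@,,,
,,@v,,,
,,,,,,,
,,,,,,,
,,,,,,,
,,,,,,,
[5] ,,,,,,,
,,,,,,,
,,,,,,,
,,@@,,,
,,@,>,,
,,,,,,,
,,,,,,,
,,,,,,,
,,,,,,,
[6] ,,,,,,,
,,,,,,,
,,,,,,,
,,@@,,,
,,@,@,,
,,,,v,,
,,,,,,,
,,,,,,,
,,,,,,,
[7] ,,,,,,,
,,,,,,,
,,,,,,,
,,@@,,,
,,@,@,,
,,,<@,,
,,,,,,,
,,,,,,,
,,,,,,,
[8] ,,,,,,,
,,,,,,,
,,,,,,,
,,@@,,,
,,@^@,,
,,,@@,,
,,,,,,,
,,,,,,,
,,,,,,,
[9] ,,,,,,,
,,,,,,,
,,,,,,,
,,@@,,,
,,@@>,,
,,,@@,,
,,,,,,,
,,,,,,,
,,,,,,,
[10] ,,,,,,,
,,,,,,,
,,,,,,,
,,@@^,,
,,@@,,,
,,,@@,,
,,,,,,,
,,,,,,,
,,,,,,,
[11] ,,,,,,,
,,,,,,,
,,,,,,,
,,@@@>,
,,@@,,,
,,,@@,,
,,,,,,,
,,,,,,,
,,,,,,,
[12] ,,,,,,,
,,,,,,,
,,,,,,,
,,@@@@,
,,@@,v,
,,,@@,,
,,,,,,,
,,,,,,,
,,,,,,,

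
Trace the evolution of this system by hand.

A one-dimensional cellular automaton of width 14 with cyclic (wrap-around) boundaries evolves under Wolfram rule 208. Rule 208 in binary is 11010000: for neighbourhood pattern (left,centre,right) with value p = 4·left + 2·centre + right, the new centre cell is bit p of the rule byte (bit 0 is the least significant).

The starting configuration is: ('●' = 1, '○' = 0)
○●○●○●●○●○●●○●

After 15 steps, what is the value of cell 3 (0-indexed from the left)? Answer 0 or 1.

0) ○●○●○●●○●○●●○●
1) ○○○○○○●○○○○●○○
2) ○○○○○○○●○○○○●○
3) ○○○○○○○○●○○○○●
4) ●○○○○○○○○●○○○○
5) ○●○○○○○○○○●○○○
6) ○○●○○○○○○○○●○○
7) ○○○●○○○○○○○○●○
8) ○○○○●○○○○○○○○●
9) ●○○○○●○○○○○○○○
10) ○●○○○○●○○○○○○○
11) ○○●○○○○●○○○○○○
12) ○○○●○○○○●○○○○○
13) ○○○○●○○○○●○○○○
14) ○○○○○●○○○○●○○○
15) ○○○○○○●○○○○●○○

0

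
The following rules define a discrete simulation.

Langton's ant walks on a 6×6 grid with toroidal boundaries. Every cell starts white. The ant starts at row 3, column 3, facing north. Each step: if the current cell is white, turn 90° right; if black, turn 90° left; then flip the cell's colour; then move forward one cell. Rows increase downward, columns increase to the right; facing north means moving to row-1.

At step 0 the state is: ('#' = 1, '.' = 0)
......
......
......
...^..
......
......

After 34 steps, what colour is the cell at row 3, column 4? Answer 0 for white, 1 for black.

step 0: ......
......
......
...^..
......
......
step 1: ......
......
......
...#>.
......
......
step 2: ......
......
......
...##.
....v.
......
step 3: ......
......
......
...##.
...<#.
......
step 4: ......
......
......
...^#.
...##.
......
step 5: ......
......
......
..<.#.
...##.
......
step 6: ......
......
..^...
..#.#.
...##.
......
step 7: ......
......
..#>..
..#.#.
...##.
......
step 8: ......
......
..##..
..#v#.
...##.
......
step 9: ......
......
..##..
..<##.
...##.
......
step 10: ......
......
..##..
...##.
..v##.
......
step 11: ......
......
..##..
...##.
.<###.
......
step 12: ......
......
..##..
.^.##.
.####.
......
step 13: ......
......
..##..
.#>##.
.####.
......
step 14: ......
......
..##..
.####.
.#v##.
......
step 15: ......
......
..##..
.####.
.#.>#.
......
step 16: ......
......
..##..
.##^#.
.#..#.
......
step 17: ......
......
..##..
.#<.#.
.#..#.
......
step 18: ......
......
..##..
.#..#.
.#v.#.
......
step 19: ......
......
..##..
.#..#.
.<#.#.
......
step 20: ......
......
..##..
.#..#.
..#.#.
.v....
step 21: ......
......
..##..
.#..#.
..#.#.
<#....
step 22: ......
......
..##..
.#..#.
^.#.#.
##....
step 23: ......
......
..##..
.#..#.
#>#.#.
##....
step 24: ......
......
..##..
.#..#.
###.#.
#v....
step 25: ......
......
..##..
.#..#.
###.#.
#.>...
step 26: ..v...
......
..##..
.#..#.
###.#.
#.#...
step 27: .<#...
......
..##..
.#..#.
###.#.
#.#...
step 28: .##...
......
..##..
.#..#.
###.#.
#^#...
step 29: .##...
......
..##..
.#..#.
###.#.
##>...
step 30: .##...
......
..##..
.#..#.
##^.#.
##....
step 31: .##...
......
..##..
.#..#.
#<..#.
##....
step 32: .##...
......
..##..
.#..#.
#...#.
#v....
step 33: .##...
......
..##..
.#..#.
#...#.
#.>...
step 34: .#v...
......
..##..
.#..#.
#...#.
#.#...

1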